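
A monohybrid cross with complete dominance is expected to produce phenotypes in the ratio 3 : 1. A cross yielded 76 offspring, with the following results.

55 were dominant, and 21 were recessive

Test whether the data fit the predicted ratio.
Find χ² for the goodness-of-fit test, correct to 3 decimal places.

0.281

Ratio total = 4. Expected counts: 76×3/4 = 57, 76×1/4 = 19.
dominant: (55 − 57)²/57 = 4/57 = 0.0702
recessive: (21 − 19)²/19 = 4/19 = 0.2105
Sum = 0.281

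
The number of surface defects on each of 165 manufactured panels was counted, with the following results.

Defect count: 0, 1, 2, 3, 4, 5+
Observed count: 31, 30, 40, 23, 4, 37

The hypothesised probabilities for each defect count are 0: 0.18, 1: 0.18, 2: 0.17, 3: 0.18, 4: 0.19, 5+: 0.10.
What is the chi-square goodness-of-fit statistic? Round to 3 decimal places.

55.992

Expected counts E_i = n·p_i: 165×0.18 = 29.7, 165×0.18 = 29.7, 165×0.17 = 28.05, 165×0.18 = 29.7, 165×0.19 = 31.35, 165×0.10 = 16.5.
0: (31 − 29.7)²/29.7 = 1.69/29.7 = 0.0569
1: (30 − 29.7)²/29.7 = 0.09/29.7 = 0.0030
2: (40 − 28.05)²/28.05 = 142.8025/28.05 = 5.0910
3: (23 − 29.7)²/29.7 = 44.89/29.7 = 1.5114
4: (4 − 31.35)²/31.35 = 748.0225/31.35 = 23.8604
5+: (37 − 16.5)²/16.5 = 420.25/16.5 = 25.4697
Sum = 55.992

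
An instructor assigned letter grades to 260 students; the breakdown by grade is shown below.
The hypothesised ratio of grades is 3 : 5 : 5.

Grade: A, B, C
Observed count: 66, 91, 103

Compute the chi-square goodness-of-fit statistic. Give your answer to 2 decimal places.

1.50

Ratio total = 13. Expected counts: 260×3/13 = 60, 260×5/13 = 100, 260×5/13 = 100.
A: (66 − 60)²/60 = 36/60 = 0.600
B: (91 − 100)²/100 = 81/100 = 0.810
C: (103 − 100)²/100 = 9/100 = 0.090
Sum = 1.50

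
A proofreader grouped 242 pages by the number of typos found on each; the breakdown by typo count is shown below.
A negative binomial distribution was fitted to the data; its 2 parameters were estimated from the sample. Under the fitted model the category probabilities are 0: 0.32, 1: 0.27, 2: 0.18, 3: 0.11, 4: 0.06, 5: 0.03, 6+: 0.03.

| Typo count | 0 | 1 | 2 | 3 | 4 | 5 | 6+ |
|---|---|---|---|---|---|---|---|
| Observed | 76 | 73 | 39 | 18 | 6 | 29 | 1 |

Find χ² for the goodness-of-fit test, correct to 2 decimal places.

79.69

Expected counts E_i = n·p_i: 242×0.32 = 77.44, 242×0.27 = 65.34, 242×0.18 = 43.56, 242×0.11 = 26.62, 242×0.06 = 14.52, 242×0.03 = 7.26, 242×0.03 = 7.26.
χ² = (76−77.44)²/77.44 + (73−65.34)²/65.34 + (39−43.56)²/43.56 + (18−26.62)²/26.62 + (6−14.52)²/14.52 + (29−7.26)²/7.26 + (1−7.26)²/7.26
   = 0.027 + 0.898 + 0.477 + 2.791 + 4.999 + 65.100 + 5.398
Sum = 79.69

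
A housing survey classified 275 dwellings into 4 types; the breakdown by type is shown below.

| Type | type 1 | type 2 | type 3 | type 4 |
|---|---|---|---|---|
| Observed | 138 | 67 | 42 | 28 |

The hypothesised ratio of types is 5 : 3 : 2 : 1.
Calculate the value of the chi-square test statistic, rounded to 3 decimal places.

3.845

Ratio total = 11. Expected counts: 275×5/11 = 125, 275×3/11 = 75, 275×2/11 = 50, 275×1/11 = 25.
type 1: (138 − 125)²/125 = 169/125 = 1.3520
type 2: (67 − 75)²/75 = 64/75 = 0.8533
type 3: (42 − 50)²/50 = 64/50 = 1.2800
type 4: (28 − 25)²/25 = 9/25 = 0.3600
Sum = 3.845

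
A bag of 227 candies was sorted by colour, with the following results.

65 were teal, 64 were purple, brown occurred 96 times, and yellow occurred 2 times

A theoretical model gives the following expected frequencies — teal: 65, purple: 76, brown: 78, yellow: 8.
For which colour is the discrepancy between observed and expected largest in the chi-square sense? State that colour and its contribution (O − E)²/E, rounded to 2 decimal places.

χ² = (65−65)²/65 + (64−76)²/76 + (96−78)²/78 + (2−8)²/8
   = 0.000 + 1.895 + 4.154 + 4.500
The largest term is for yellow: 4.50.

yellow, 4.50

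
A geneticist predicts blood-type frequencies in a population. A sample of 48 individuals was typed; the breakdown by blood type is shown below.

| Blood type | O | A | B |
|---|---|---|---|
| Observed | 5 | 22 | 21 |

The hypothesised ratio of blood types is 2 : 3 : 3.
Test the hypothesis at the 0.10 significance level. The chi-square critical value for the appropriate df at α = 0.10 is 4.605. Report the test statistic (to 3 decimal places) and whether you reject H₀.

5.472; reject

Ratio total = 8. Expected counts: 48×2/8 = 12, 48×3/8 = 18, 48×3/8 = 18.
O: (5 − 12)²/12 = 49/12 = 4.0833
A: (22 − 18)²/18 = 16/18 = 0.8889
B: (21 − 18)²/18 = 9/18 = 0.5000
Sum = 5.472
df = 2. Since 5.472 > 4.605, we reject H₀.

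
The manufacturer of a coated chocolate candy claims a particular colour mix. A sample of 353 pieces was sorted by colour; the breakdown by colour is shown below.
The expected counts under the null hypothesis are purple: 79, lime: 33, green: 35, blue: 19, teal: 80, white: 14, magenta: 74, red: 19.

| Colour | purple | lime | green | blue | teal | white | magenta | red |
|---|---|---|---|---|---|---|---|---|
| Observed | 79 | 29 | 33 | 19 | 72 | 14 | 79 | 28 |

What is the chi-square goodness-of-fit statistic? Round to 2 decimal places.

6.00

cat          O        E   (O−E)²/E
purple      79       79      0.000
lime        29       33      0.485
green       33       35      0.114
blue        19       19      0.000
teal        72       80      0.800
white       14       14      0.000
magenta     79       74      0.338
red         28       19      4.263
Sum = 6.00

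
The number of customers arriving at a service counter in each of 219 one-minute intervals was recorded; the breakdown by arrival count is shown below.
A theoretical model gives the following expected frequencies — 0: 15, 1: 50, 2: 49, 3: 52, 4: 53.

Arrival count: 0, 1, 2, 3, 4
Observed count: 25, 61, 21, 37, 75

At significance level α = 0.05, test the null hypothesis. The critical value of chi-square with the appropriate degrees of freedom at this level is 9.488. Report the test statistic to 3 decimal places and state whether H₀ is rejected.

38.546; reject

cat         O        E   (O−E)²/E
0          25       15     6.6667
1          61       50     2.4200
2          21       49    16.0000
3          37       52     4.3269
4          75       53     9.1321
Sum = 38.546
df = 4. Since 38.546 > 9.488, we reject H₀.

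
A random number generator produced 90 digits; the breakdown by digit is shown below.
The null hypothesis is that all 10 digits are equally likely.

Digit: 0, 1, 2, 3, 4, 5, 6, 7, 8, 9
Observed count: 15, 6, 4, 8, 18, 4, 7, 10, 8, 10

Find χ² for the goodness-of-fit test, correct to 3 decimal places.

Under H₀ each category has probability 1/10, so each expected count is 90/10 = 9.
cat         O        E   (O−E)²/E
0          15        9     4.0000
1           6        9     1.0000
2           4        9     2.7778
3           8        9     0.1111
4          18        9     9.0000
5           4        9     2.7778
6           7        9     0.4444
7          10        9     0.1111
8           8        9     0.1111
9          10        9     0.1111
Sum = 20.444

20.444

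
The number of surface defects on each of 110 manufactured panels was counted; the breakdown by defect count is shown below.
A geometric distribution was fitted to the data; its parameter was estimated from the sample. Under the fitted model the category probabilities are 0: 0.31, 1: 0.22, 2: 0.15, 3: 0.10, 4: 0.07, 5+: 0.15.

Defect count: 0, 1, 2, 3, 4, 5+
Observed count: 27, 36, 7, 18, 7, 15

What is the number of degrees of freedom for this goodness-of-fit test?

4

There are k = 6 categories and 1 parameter estimated from the data, so df = 6 − 1 − 1 = 4.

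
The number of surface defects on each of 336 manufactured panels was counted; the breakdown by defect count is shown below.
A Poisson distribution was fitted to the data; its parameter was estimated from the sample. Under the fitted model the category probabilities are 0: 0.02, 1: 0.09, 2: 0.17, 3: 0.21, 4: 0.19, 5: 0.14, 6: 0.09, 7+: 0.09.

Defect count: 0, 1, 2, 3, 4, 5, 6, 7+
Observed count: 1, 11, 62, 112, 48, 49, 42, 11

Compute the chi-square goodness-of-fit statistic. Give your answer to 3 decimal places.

Expected counts E_i = n·p_i: 336×0.02 = 6.72, 336×0.09 = 30.24, 336×0.17 = 57.12, 336×0.21 = 70.56, 336×0.19 = 63.84, 336×0.14 = 47.04, 336×0.09 = 30.24, 336×0.09 = 30.24.
0: (1 − 6.72)²/6.72 = 32.7184/6.72 = 4.8688
1: (11 − 30.24)²/30.24 = 370.1776/30.24 = 12.2413
2: (62 − 57.12)²/57.12 = 23.8144/57.12 = 0.4169
3: (112 − 70.56)²/70.56 = 1717.2736/70.56 = 24.3378
4: (48 − 63.84)²/63.84 = 250.9056/63.84 = 3.9302
5: (49 − 47.04)²/47.04 = 3.8416/47.04 = 0.0817
6: (42 − 30.24)²/30.24 = 138.2976/30.24 = 4.5733
7+: (11 − 30.24)²/30.24 = 370.1776/30.24 = 12.2413
Sum = 62.691

62.691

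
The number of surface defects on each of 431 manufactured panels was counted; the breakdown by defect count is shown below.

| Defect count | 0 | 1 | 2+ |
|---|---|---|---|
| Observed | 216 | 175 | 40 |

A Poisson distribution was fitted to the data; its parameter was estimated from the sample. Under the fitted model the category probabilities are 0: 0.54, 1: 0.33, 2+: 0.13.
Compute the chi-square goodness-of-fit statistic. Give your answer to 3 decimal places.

Expected counts E_i = n·p_i: 431×0.54 = 232.74, 431×0.33 = 142.23, 431×0.13 = 56.03.
0: (216 − 232.74)²/232.74 = 280.2276/232.74 = 1.2040
1: (175 − 142.23)²/142.23 = 1073.8729/142.23 = 7.5503
2+: (40 − 56.03)²/56.03 = 256.9609/56.03 = 4.5861
Sum = 13.340

13.340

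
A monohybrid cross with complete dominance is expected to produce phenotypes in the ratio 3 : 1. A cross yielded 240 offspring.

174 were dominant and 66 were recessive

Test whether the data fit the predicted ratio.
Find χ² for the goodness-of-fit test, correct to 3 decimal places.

0.800

Ratio total = 4. Expected counts: 240×3/4 = 180, 240×1/4 = 60.
χ² = (174−180)²/180 + (66−60)²/60
   = 0.2000 + 0.6000
Sum = 0.800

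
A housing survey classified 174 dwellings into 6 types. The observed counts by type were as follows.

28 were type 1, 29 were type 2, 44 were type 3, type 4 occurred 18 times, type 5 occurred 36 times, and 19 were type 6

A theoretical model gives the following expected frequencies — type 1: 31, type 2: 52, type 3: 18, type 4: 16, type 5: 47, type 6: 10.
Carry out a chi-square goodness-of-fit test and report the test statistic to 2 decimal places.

χ² = (28−31)²/31 + (29−52)²/52 + (44−18)²/18 + (18−16)²/16 + (36−47)²/47 + (19−10)²/10
   = 0.290 + 10.173 + 37.556 + 0.250 + 2.574 + 8.100
Sum = 58.94

58.94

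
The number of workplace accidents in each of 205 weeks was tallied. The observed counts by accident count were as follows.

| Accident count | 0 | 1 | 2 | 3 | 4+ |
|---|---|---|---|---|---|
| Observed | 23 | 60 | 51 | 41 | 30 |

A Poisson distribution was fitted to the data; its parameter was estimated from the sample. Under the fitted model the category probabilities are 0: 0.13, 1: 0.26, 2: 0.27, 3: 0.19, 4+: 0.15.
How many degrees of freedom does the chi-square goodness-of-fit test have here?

3

There are k = 5 categories and 1 parameter estimated from the data, so df = 5 − 1 − 1 = 3.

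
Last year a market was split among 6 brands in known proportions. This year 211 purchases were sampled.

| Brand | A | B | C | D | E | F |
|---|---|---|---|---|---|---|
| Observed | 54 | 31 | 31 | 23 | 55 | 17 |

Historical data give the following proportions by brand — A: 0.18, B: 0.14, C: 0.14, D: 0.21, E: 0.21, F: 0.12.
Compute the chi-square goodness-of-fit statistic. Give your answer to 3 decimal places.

22.463

Expected counts E_i = n·p_i: 211×0.18 = 37.98, 211×0.14 = 29.54, 211×0.14 = 29.54, 211×0.21 = 44.31, 211×0.21 = 44.31, 211×0.12 = 25.32.
A: (54 − 37.98)²/37.98 = 256.6404/37.98 = 6.7573
B: (31 − 29.54)²/29.54 = 2.1316/29.54 = 0.0722
C: (31 − 29.54)²/29.54 = 2.1316/29.54 = 0.0722
D: (23 − 44.31)²/44.31 = 454.1161/44.31 = 10.2486
E: (55 − 44.31)²/44.31 = 114.2761/44.31 = 2.5790
F: (17 − 25.32)²/25.32 = 69.2224/25.32 = 2.7339
Sum = 22.463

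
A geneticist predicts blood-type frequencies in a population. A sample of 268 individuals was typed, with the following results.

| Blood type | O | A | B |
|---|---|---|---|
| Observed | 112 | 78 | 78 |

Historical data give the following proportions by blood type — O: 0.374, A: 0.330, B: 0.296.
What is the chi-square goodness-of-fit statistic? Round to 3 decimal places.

Expected counts E_i = n·p_i: 268×0.374 = 100.232, 268×0.330 = 88.44, 268×0.296 = 79.328.
O: (112 − 100.232)²/100.232 = 138.485824/100.232 = 1.3817
A: (78 − 88.44)²/88.44 = 108.9936/88.44 = 1.2324
B: (78 − 79.328)²/79.328 = 1.763584/79.328 = 0.0222
Sum = 2.636

2.636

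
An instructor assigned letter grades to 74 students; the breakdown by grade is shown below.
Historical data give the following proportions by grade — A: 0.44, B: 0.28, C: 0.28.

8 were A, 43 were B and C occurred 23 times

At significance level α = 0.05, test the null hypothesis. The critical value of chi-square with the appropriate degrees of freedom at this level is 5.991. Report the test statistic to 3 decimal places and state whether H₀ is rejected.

Expected counts E_i = n·p_i: 74×0.44 = 32.56, 74×0.28 = 20.72, 74×0.28 = 20.72.
A: (8 − 32.56)²/32.56 = 603.1936/32.56 = 18.5256
B: (43 − 20.72)²/20.72 = 496.3984/20.72 = 23.9575
C: (23 − 20.72)²/20.72 = 5.1984/20.72 = 0.2509
Sum = 42.734
df = 2. Since 42.734 > 5.991, we reject H₀.

42.734; reject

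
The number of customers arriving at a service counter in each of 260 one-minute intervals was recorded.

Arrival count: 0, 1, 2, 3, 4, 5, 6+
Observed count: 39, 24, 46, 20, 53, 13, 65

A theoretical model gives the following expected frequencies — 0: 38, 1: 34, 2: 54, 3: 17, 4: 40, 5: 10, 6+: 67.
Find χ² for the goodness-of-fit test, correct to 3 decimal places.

0: (39 − 38)²/38 = 1/38 = 0.0263
1: (24 − 34)²/34 = 100/34 = 2.9412
2: (46 − 54)²/54 = 64/54 = 1.1852
3: (20 − 17)²/17 = 9/17 = 0.5294
4: (53 − 40)²/40 = 169/40 = 4.2250
5: (13 − 10)²/10 = 9/10 = 0.9000
6+: (65 − 67)²/67 = 4/67 = 0.0597
Sum = 9.867

9.867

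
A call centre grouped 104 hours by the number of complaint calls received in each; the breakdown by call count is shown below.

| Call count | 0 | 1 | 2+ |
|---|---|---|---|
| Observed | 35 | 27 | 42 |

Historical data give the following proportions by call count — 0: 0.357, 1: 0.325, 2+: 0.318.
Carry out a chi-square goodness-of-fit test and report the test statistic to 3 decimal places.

Expected counts E_i = n·p_i: 104×0.357 = 37.128, 104×0.325 = 33.8, 104×0.318 = 33.072.
χ² = (35−37.128)²/37.128 + (27−33.8)²/33.8 + (42−33.072)²/33.072
   = 0.1220 + 1.3680 + 2.4102
Sum = 3.900

3.900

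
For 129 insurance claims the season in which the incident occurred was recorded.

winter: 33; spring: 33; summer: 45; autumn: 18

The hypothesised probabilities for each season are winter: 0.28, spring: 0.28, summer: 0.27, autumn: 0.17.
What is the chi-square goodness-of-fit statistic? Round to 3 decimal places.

4.213

Expected counts E_i = n·p_i: 129×0.28 = 36.12, 129×0.28 = 36.12, 129×0.27 = 34.83, 129×0.17 = 21.93.
winter: (33 − 36.12)²/36.12 = 9.7344/36.12 = 0.2695
spring: (33 − 36.12)²/36.12 = 9.7344/36.12 = 0.2695
summer: (45 − 34.83)²/34.83 = 103.4289/34.83 = 2.9695
autumn: (18 − 21.93)²/21.93 = 15.4449/21.93 = 0.7043
Sum = 4.213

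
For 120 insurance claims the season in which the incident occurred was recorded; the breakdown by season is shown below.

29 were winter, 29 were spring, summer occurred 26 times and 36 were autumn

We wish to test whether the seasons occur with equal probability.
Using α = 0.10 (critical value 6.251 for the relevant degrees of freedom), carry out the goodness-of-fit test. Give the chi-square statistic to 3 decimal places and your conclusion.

Under H₀ each category has probability 1/4, so each expected count is 120/4 = 30.
cat         O        E   (O−E)²/E
winter     29       30     0.0333
spring     29       30     0.0333
summer     26       30     0.5333
autumn     36       30     1.2000
Sum = 1.800
df = 3. Since 1.800 < 6.251, we do not reject H₀.

1.800; do not reject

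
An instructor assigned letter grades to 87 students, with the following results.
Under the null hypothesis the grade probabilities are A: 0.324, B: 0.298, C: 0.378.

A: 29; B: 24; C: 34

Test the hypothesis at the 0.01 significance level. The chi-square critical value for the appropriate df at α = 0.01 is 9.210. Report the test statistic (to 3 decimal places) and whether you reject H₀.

Expected counts E_i = n·p_i: 87×0.324 = 28.188, 87×0.298 = 25.926, 87×0.378 = 32.886.
χ² = (29−28.188)²/28.188 + (24−25.926)²/25.926 + (34−32.886)²/32.886
   = 0.0234 + 0.1431 + 0.0377
Sum = 0.204
df = 2. Since 0.204 < 9.210, we do not reject H₀.

0.204; do not reject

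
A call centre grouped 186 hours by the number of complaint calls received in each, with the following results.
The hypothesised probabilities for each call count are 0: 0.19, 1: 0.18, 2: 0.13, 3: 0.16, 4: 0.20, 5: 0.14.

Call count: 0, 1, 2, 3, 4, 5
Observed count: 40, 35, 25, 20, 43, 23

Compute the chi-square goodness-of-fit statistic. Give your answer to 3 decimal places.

5.171

Expected counts E_i = n·p_i: 186×0.19 = 35.34, 186×0.18 = 33.48, 186×0.13 = 24.18, 186×0.16 = 29.76, 186×0.20 = 37.2, 186×0.14 = 26.04.
0: (40 − 35.34)²/35.34 = 21.7156/35.34 = 0.6145
1: (35 − 33.48)²/33.48 = 2.3104/33.48 = 0.0690
2: (25 − 24.18)²/24.18 = 0.6724/24.18 = 0.0278
3: (20 − 29.76)²/29.76 = 95.2576/29.76 = 3.2009
4: (43 − 37.2)²/37.2 = 33.64/37.2 = 0.9043
5: (23 − 26.04)²/26.04 = 9.2416/26.04 = 0.3549
Sum = 5.171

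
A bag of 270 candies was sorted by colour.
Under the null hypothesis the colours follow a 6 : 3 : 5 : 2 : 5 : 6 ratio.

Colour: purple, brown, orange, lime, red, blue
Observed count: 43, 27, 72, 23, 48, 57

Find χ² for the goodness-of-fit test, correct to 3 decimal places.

15.477

Ratio total = 27. Expected counts: 270×6/27 = 60, 270×3/27 = 30, 270×5/27 = 50, 270×2/27 = 20, 270×5/27 = 50, 270×6/27 = 60.
cat         O        E   (O−E)²/E
purple     43       60     4.8167
brown      27       30     0.3000
orange     72       50     9.6800
lime       23       20     0.4500
red        48       50     0.0800
blue       57       60     0.1500
Sum = 15.477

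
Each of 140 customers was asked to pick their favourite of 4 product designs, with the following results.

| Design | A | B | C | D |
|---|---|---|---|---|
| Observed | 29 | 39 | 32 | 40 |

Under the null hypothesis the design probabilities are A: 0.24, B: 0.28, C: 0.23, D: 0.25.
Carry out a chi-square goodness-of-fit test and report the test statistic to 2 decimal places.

Expected counts E_i = n·p_i: 140×0.24 = 33.6, 140×0.28 = 39.2, 140×0.23 = 32.2, 140×0.25 = 35.
A: (29 − 33.6)²/33.6 = 21.16/33.6 = 0.630
B: (39 − 39.2)²/39.2 = 0.04/39.2 = 0.001
C: (32 − 32.2)²/32.2 = 0.04/32.2 = 0.001
D: (40 − 35)²/35 = 25/35 = 0.714
Sum = 1.35

1.35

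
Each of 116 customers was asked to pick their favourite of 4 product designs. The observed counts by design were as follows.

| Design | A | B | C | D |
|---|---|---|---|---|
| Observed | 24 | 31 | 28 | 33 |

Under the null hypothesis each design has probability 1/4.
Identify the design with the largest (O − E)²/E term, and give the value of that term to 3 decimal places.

Expected count for each of the 4 categories: 116/4 = 29.
A: (24 − 29)²/29 = 25/29 = 0.8621
B: (31 − 29)²/29 = 4/29 = 0.1379
C: (28 − 29)²/29 = 1/29 = 0.0345
D: (33 − 29)²/29 = 16/29 = 0.5517
The largest term is for A: 0.862.

A, 0.862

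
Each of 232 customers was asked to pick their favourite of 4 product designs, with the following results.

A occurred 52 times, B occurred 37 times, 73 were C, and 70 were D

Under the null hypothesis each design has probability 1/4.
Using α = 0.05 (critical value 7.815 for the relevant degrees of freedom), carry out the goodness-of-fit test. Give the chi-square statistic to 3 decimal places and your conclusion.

Expected count for each of the 4 categories: 232/4 = 58.
A: (52 − 58)²/58 = 36/58 = 0.6207
B: (37 − 58)²/58 = 441/58 = 7.6034
C: (73 − 58)²/58 = 225/58 = 3.8793
D: (70 − 58)²/58 = 144/58 = 2.4828
Sum = 14.586
df = 3. Since 14.586 > 7.815, we reject H₀.

14.586; reject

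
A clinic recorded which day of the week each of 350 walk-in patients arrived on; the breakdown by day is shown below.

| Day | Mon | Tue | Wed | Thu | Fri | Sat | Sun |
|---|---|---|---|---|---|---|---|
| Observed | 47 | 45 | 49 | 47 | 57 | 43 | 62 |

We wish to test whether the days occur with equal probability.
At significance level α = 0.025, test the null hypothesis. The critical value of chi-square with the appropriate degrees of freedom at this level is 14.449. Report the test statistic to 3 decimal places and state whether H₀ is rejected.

5.720; do not reject

Under H₀ each category has probability 1/7, so each expected count is 350/7 = 50.
χ² = (47−50)²/50 + (45−50)²/50 + (49−50)²/50 + (47−50)²/50 + (57−50)²/50 + (43−50)²/50 + (62−50)²/50
   = 0.1800 + 0.5000 + 0.0200 + 0.1800 + 0.9800 + 0.9800 + 2.8800
Sum = 5.720
df = 6. Since 5.720 < 14.449, we do not reject H₀.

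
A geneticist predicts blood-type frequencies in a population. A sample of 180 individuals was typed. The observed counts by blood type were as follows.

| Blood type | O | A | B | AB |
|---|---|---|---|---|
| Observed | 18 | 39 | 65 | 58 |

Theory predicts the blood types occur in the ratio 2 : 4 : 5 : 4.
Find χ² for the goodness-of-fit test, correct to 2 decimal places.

5.69

Ratio total = 15. Expected counts: 180×2/15 = 24, 180×4/15 = 48, 180×5/15 = 60, 180×4/15 = 48.
O: (18 − 24)²/24 = 36/24 = 1.500
A: (39 − 48)²/48 = 81/48 = 1.688
B: (65 − 60)²/60 = 25/60 = 0.417
AB: (58 − 48)²/48 = 100/48 = 2.083
Sum = 5.69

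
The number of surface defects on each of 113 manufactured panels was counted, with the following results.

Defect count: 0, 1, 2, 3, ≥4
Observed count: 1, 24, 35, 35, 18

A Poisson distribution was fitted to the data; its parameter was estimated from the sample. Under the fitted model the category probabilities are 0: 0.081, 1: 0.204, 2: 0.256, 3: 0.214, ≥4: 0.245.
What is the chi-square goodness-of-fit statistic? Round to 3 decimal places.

16.803

Expected counts E_i = n·p_i: 113×0.081 = 9.153, 113×0.204 = 23.052, 113×0.256 = 28.928, 113×0.214 = 24.182, 113×0.245 = 27.685.
0: (1 − 9.153)²/9.153 = 66.471409/9.153 = 7.2623
1: (24 − 23.052)²/23.052 = 0.898704/23.052 = 0.0390
2: (35 − 28.928)²/28.928 = 36.869184/28.928 = 1.2745
3: (35 − 24.182)²/24.182 = 117.029124/24.182 = 4.8395
≥4: (18 − 27.685)²/27.685 = 93.799225/27.685 = 3.3881
Sum = 16.803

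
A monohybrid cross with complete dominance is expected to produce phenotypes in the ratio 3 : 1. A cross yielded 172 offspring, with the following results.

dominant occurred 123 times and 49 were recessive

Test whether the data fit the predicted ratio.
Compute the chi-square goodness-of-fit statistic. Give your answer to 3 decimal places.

1.116

Ratio total = 4. Expected counts: 172×3/4 = 129, 172×1/4 = 43.
cat            O        E   (O−E)²/E
dominant     123      129     0.2791
recessive     49       43     0.8372
Sum = 1.116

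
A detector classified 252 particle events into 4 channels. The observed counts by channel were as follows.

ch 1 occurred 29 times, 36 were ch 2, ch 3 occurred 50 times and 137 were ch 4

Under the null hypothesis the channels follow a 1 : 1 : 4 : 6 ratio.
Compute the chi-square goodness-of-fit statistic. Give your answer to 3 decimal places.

28.484

Ratio total = 12. Expected counts: 252×1/12 = 21, 252×1/12 = 21, 252×4/12 = 84, 252×6/12 = 126.
χ² = (29−21)²/21 + (36−21)²/21 + (50−84)²/84 + (137−126)²/126
   = 3.0476 + 10.7143 + 13.7619 + 0.9603
Sum = 28.484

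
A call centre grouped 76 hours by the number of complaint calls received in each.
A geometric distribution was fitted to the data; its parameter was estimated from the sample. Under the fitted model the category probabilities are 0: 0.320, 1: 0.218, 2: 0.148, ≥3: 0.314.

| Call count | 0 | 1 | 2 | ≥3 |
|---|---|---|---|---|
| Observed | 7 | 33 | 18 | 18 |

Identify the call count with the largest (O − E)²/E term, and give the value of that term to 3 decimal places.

Expected counts E_i = n·p_i: 76×0.320 = 24.32, 76×0.218 = 16.568, 76×0.148 = 11.248, 76×0.314 = 23.864.
χ² = (7−24.32)²/24.32 + (33−16.568)²/16.568 + (18−11.248)²/11.248 + (18−23.864)²/23.864
   = 12.3348 + 16.2971 + 4.0531 + 1.4409
The largest term is for 1: 16.297.

1, 16.297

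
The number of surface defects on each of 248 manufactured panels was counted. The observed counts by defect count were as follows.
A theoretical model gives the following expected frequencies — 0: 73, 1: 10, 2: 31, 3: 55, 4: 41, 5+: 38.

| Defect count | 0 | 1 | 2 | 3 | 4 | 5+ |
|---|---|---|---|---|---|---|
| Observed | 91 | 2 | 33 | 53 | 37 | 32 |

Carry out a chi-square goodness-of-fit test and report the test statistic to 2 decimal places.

cat         O        E   (O−E)²/E
0          91       73      4.438
1           2       10      6.400
2          33       31      0.129
3          53       55      0.073
4          37       41      0.390
5+         32       38      0.947
Sum = 12.38

12.38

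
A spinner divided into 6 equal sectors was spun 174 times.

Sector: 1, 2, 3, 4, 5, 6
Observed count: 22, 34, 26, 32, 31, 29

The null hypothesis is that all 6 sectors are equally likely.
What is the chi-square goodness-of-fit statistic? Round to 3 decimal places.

3.310

Under H₀ each category has probability 1/6, so each expected count is 174/6 = 29.
1: (22 − 29)²/29 = 49/29 = 1.6897
2: (34 − 29)²/29 = 25/29 = 0.8621
3: (26 − 29)²/29 = 9/29 = 0.3103
4: (32 − 29)²/29 = 9/29 = 0.3103
5: (31 − 29)²/29 = 4/29 = 0.1379
6: (29 − 29)²/29 = 0/29 = 0.0000
Sum = 3.310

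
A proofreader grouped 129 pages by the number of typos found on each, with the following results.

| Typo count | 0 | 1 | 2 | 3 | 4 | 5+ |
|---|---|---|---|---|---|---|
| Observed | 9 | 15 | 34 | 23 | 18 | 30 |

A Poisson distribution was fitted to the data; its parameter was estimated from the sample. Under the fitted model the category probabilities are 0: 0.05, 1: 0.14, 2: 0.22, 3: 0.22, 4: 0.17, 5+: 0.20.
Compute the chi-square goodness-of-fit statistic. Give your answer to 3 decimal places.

5.047

Expected counts E_i = n·p_i: 129×0.05 = 6.45, 129×0.14 = 18.06, 129×0.22 = 28.38, 129×0.22 = 28.38, 129×0.17 = 21.93, 129×0.20 = 25.8.
0: (9 − 6.45)²/6.45 = 6.5025/6.45 = 1.0081
1: (15 − 18.06)²/18.06 = 9.3636/18.06 = 0.5185
2: (34 − 28.38)²/28.38 = 31.5844/28.38 = 1.1129
3: (23 − 28.38)²/28.38 = 28.9444/28.38 = 1.0199
4: (18 − 21.93)²/21.93 = 15.4449/21.93 = 0.7043
5+: (30 − 25.8)²/25.8 = 17.64/25.8 = 0.6837
Sum = 5.047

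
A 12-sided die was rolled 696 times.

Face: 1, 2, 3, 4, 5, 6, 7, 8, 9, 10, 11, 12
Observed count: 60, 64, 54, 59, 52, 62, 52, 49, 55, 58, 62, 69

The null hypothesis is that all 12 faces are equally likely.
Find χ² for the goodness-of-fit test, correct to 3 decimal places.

6.414

Expected count for each of the 12 categories: 696/12 = 58.
1: (60 − 58)²/58 = 4/58 = 0.0690
2: (64 − 58)²/58 = 36/58 = 0.6207
3: (54 − 58)²/58 = 16/58 = 0.2759
4: (59 − 58)²/58 = 1/58 = 0.0172
5: (52 − 58)²/58 = 36/58 = 0.6207
6: (62 − 58)²/58 = 16/58 = 0.2759
7: (52 − 58)²/58 = 36/58 = 0.6207
8: (49 − 58)²/58 = 81/58 = 1.3966
9: (55 − 58)²/58 = 9/58 = 0.1552
10: (58 − 58)²/58 = 0/58 = 0.0000
11: (62 − 58)²/58 = 16/58 = 0.2759
12: (69 − 58)²/58 = 121/58 = 2.0862
Sum = 6.414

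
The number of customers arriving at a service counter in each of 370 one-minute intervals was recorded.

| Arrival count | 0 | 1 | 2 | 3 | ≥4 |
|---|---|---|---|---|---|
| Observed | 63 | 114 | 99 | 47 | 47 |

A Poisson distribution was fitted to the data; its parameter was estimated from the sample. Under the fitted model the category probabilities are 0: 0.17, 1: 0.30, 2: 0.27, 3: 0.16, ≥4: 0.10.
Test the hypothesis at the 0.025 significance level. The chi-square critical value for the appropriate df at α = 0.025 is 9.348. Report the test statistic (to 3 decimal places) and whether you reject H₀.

5.306; do not reject

Expected counts E_i = n·p_i: 370×0.17 = 62.9, 370×0.30 = 111, 370×0.27 = 99.9, 370×0.16 = 59.2, 370×0.10 = 37.
χ² = (63−62.9)²/62.9 + (114−111)²/111 + (99−99.9)²/99.9 + (47−59.2)²/59.2 + (47−37)²/37
   = 0.0002 + 0.0811 + 0.0081 + 2.5142 + 2.7027
Sum = 5.306
df = 3. Since 5.306 < 9.348, we do not reject H₀.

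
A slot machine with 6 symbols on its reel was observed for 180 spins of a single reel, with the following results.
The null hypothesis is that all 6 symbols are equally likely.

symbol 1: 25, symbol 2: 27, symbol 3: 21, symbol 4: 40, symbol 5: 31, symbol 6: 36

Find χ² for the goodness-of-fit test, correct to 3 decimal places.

Expected count for each of the 6 categories: 180/6 = 30.
χ² = (25−30)²/30 + (27−30)²/30 + (21−30)²/30 + (40−30)²/30 + (31−30)²/30 + (36−30)²/30
   = 0.8333 + 0.3000 + 2.7000 + 3.3333 + 0.0333 + 1.2000
Sum = 8.400

8.400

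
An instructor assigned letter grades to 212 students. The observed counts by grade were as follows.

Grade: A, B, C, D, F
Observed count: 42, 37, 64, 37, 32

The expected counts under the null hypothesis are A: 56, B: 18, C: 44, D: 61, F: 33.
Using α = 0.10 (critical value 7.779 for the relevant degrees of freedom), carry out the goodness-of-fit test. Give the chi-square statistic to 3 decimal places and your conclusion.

42.119; reject

χ² = (42−56)²/56 + (37−18)²/18 + (64−44)²/44 + (37−61)²/61 + (32−33)²/33
   = 3.5000 + 20.0556 + 9.0909 + 9.4426 + 0.0303
Sum = 42.119
df = 4. Since 42.119 > 7.779, we reject H₀.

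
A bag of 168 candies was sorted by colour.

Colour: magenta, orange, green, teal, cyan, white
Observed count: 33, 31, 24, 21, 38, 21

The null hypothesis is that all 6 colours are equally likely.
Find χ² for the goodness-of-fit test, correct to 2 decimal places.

Under H₀ each category has probability 1/6, so each expected count is 168/6 = 28.
cat          O        E   (O−E)²/E
magenta     33       28      0.893
orange      31       28      0.321
green       24       28      0.571
teal        21       28      1.750
cyan        38       28      3.571
white       21       28      1.750
Sum = 8.86

8.86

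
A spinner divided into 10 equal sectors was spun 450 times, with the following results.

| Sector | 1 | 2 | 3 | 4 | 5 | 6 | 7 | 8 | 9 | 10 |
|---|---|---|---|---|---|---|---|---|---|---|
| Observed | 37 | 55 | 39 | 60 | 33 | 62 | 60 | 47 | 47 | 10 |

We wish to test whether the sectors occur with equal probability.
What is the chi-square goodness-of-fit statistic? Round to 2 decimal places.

Expected count for each of the 10 categories: 450/10 = 45.
1: (37 − 45)²/45 = 64/45 = 1.422
2: (55 − 45)²/45 = 100/45 = 2.222
3: (39 − 45)²/45 = 36/45 = 0.800
4: (60 − 45)²/45 = 225/45 = 5.000
5: (33 − 45)²/45 = 144/45 = 3.200
6: (62 − 45)²/45 = 289/45 = 6.422
7: (60 − 45)²/45 = 225/45 = 5.000
8: (47 − 45)²/45 = 4/45 = 0.089
9: (47 − 45)²/45 = 4/45 = 0.089
10: (10 − 45)²/45 = 1225/45 = 27.222
Sum = 51.47

51.47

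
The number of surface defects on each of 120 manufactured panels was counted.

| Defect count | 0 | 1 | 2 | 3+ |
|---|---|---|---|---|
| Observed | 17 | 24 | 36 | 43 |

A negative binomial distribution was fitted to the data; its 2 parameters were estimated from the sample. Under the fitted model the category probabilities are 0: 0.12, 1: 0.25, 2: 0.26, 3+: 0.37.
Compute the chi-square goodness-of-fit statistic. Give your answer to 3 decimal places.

Expected counts E_i = n·p_i: 120×0.12 = 14.4, 120×0.25 = 30, 120×0.26 = 31.2, 120×0.37 = 44.4.
0: (17 − 14.4)²/14.4 = 6.76/14.4 = 0.4694
1: (24 − 30)²/30 = 36/30 = 1.2000
2: (36 − 31.2)²/31.2 = 23.04/31.2 = 0.7385
3+: (43 − 44.4)²/44.4 = 1.96/44.4 = 0.0441
Sum = 2.452

2.452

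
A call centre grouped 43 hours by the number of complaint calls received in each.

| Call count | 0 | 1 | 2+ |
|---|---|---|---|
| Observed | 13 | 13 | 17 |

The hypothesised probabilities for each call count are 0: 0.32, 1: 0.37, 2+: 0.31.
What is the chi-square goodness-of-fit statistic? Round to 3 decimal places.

1.585

Expected counts E_i = n·p_i: 43×0.32 = 13.76, 43×0.37 = 15.91, 43×0.31 = 13.33.
χ² = (13−13.76)²/13.76 + (13−15.91)²/15.91 + (17−13.33)²/13.33
   = 0.0420 + 0.5323 + 1.0104
Sum = 1.585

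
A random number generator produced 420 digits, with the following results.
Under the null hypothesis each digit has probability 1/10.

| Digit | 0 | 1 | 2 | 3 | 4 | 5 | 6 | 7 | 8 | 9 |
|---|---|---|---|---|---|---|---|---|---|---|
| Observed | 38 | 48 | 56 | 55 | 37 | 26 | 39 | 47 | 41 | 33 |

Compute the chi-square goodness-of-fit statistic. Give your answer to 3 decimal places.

19.381

Expected count for each of the 10 categories: 420/10 = 42.
χ² = (38−42)²/42 + (48−42)²/42 + (56−42)²/42 + (55−42)²/42 + (37−42)²/42 + (26−42)²/42 + (39−42)²/42 + (47−42)²/42 + (41−42)²/42 + (33−42)²/42
   = 0.3810 + 0.8571 + 4.6667 + 4.0238 + 0.5952 + 6.0952 + 0.2143 + 0.5952 + 0.0238 + 1.9286
Sum = 19.381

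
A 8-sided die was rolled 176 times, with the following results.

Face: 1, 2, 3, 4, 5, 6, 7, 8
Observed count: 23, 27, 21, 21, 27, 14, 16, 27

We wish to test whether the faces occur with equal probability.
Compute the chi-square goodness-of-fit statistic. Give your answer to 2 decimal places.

8.09

Under H₀ each category has probability 1/8, so each expected count is 176/8 = 22.
1: (23 − 22)²/22 = 1/22 = 0.045
2: (27 − 22)²/22 = 25/22 = 1.136
3: (21 − 22)²/22 = 1/22 = 0.045
4: (21 − 22)²/22 = 1/22 = 0.045
5: (27 − 22)²/22 = 25/22 = 1.136
6: (14 − 22)²/22 = 64/22 = 2.909
7: (16 − 22)²/22 = 36/22 = 1.636
8: (27 − 22)²/22 = 25/22 = 1.136
Sum = 8.09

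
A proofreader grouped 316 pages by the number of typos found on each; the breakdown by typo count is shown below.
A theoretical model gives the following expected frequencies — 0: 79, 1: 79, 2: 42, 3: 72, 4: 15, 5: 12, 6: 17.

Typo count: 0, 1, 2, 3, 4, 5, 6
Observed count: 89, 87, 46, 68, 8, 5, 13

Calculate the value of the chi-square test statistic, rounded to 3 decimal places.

cat         O        E   (O−E)²/E
0          89       79     1.2658
1          87       79     0.8101
2          46       42     0.3810
3          68       72     0.2222
4           8       15     3.2667
5           5       12     4.0833
6          13       17     0.9412
Sum = 10.970

10.970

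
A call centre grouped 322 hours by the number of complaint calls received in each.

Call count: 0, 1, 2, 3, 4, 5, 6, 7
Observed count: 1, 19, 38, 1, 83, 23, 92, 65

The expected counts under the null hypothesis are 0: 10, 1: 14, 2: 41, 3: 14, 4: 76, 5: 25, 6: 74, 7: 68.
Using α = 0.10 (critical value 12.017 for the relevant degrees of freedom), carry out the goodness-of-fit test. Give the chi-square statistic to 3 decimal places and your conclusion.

χ² = (1−10)²/10 + (19−14)²/14 + (38−41)²/41 + (1−14)²/14 + (83−76)²/76 + (23−25)²/25 + (92−74)²/74 + (65−68)²/68
   = 8.1000 + 1.7857 + 0.2195 + 12.0714 + 0.6447 + 0.1600 + 4.3784 + 0.1324
Sum = 27.492
df = 7. Since 27.492 > 12.017, we reject H₀.

27.492; reject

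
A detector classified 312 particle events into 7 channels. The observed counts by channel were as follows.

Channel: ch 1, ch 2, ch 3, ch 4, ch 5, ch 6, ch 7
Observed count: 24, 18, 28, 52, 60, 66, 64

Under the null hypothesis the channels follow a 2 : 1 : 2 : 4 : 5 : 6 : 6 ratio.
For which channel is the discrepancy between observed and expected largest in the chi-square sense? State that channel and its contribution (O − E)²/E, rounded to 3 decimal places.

ch 2, 3.000

Ratio total = 26. Expected counts: 312×2/26 = 24, 312×1/26 = 12, 312×2/26 = 24, 312×4/26 = 48, 312×5/26 = 60, 312×6/26 = 72, 312×6/26 = 72.
χ² = (24−24)²/24 + (18−12)²/12 + (28−24)²/24 + (52−48)²/48 + (60−60)²/60 + (66−72)²/72 + (64−72)²/72
   = 0.0000 + 3.0000 + 0.6667 + 0.3333 + 0.0000 + 0.5000 + 0.8889
The largest term is for ch 2: 3.000.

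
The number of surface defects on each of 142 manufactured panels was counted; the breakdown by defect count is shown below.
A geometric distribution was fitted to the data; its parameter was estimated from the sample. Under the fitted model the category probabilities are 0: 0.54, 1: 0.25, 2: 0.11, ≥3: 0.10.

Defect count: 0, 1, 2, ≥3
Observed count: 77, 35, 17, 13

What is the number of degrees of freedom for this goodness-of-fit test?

2

There are k = 4 categories and 1 parameter estimated from the data, so df = 4 − 1 − 1 = 2.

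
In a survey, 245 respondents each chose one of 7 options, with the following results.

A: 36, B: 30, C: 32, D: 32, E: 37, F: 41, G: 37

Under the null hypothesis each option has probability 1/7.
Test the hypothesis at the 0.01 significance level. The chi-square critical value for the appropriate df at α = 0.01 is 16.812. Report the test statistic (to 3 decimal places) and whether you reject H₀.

2.514; do not reject

Under H₀ each category has probability 1/7, so each expected count is 245/7 = 35.
cat         O        E   (O−E)²/E
A          36       35     0.0286
B          30       35     0.7143
C          32       35     0.2571
D          32       35     0.2571
E          37       35     0.1143
F          41       35     1.0286
G          37       35     0.1143
Sum = 2.514
df = 6. Since 2.514 < 16.812, we do not reject H₀.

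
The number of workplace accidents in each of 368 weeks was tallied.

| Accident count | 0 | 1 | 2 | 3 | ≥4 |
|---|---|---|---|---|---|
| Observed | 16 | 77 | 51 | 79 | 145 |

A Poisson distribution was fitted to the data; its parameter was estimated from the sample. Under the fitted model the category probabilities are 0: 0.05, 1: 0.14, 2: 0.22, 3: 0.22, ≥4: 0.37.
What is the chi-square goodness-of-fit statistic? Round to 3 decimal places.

24.623

Expected counts E_i = n·p_i: 368×0.05 = 18.4, 368×0.14 = 51.52, 368×0.22 = 80.96, 368×0.22 = 80.96, 368×0.37 = 136.16.
cat         O        E   (O−E)²/E
0          16     18.4     0.3130
1          77    51.52    12.6015
2          51    80.96    11.0870
3          79    80.96     0.0475
≥4        145   136.16     0.5739
Sum = 24.623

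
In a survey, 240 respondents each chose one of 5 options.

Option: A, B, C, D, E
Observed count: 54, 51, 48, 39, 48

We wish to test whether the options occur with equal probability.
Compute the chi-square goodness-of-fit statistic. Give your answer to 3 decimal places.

Under H₀ each category has probability 1/5, so each expected count is 240/5 = 48.
χ² = (54−48)²/48 + (51−48)²/48 + (48−48)²/48 + (39−48)²/48 + (48−48)²/48
   = 0.7500 + 0.1875 + 0.0000 + 1.6875 + 0.0000
Sum = 2.625

2.625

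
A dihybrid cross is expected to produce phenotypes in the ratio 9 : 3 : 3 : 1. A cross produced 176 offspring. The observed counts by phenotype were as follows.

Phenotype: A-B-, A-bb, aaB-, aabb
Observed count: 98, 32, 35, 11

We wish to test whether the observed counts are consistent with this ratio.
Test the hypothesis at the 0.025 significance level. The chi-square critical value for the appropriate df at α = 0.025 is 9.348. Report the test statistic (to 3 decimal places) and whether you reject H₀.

0.162; do not reject

Ratio total = 16. Expected counts: 176×9/16 = 99, 176×3/16 = 33, 176×3/16 = 33, 176×1/16 = 11.
cat         O        E   (O−E)²/E
A-B-       98       99     0.0101
A-bb       32       33     0.0303
aaB-       35       33     0.1212
aabb       11       11     0.0000
Sum = 0.162
df = 3. Since 0.162 < 9.348, we do not reject H₀.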